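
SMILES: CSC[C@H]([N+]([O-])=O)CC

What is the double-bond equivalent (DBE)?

Molecular formula from the SMILES: C5H11NO2S.
DoU = (2C + 2 + N − H − X)/2 = (2·5 + 2 + 1 − 11 − 0)/2 = 2/2 = 1.
(Structurally: 0 ring(s) + 1 π bond(s) = 1.)

1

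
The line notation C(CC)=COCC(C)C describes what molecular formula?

Heavy atoms from the SMILES: 8 C, 1 O.
Implicit hydrogens by atom environment:
  3 × C: 3 H each → 9
  3 × C: 1 H each → 3
  2 × C: 2 H each → 4
  1 × O: no H
  Total hydrogens = 16.
Molecular formula: C8H16O

C8H16O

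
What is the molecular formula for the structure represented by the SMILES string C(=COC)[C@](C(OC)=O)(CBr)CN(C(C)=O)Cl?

Heavy atoms from the SMILES: 1 Br, 10 C, 1 Cl, 1 N, 4 O.
Implicit hydrogens by atom environment:
  4 × O: no H
  3 × C: 3 H each → 9
  3 × C: no H
  2 × C: 2 H each → 4
  2 × C: 1 H each → 2
  1 × Br: no H
  1 × Cl: no H
  1 × N: no H
  Total hydrogens = 15.
Molecular formula: C10H15BrClNO4

C10H15BrClNO4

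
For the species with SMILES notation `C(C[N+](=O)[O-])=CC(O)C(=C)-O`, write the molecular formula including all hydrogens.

C6H9NO4

Heavy atoms from the SMILES: 6 C, 1 N, 4 O.
Implicit hydrogens by atom environment:
  3 × C: 1 H each → 3
  2 × C: 2 H each → 4
  2 × O: 1 H each → 2
  1 × C: no H
  1 × N (charge +1): no H
  1 × O: no H
  1 × O (charge -1): no H
  Total hydrogens = 9.
Molecular formula: C6H9NO4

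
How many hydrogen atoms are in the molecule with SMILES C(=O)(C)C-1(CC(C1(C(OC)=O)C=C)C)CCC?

22

Hydrogens are implicit in SMILES; fill each atom to its normal valence:
  4 × C: 3 H each → 12
  4 × C: 2 H each → 8
  4 × C: no H
  3 × O: no H
  2 × C: 1 H each → 2
  Total hydrogens = 22.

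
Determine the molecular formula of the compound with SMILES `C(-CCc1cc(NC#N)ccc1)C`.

Heavy atoms from the SMILES: 11 C, 2 N.
Implicit hydrogens by atom environment:
  4 × C (aromatic): 1 H each → 4
  3 × C: 2 H each → 6
  2 × C (aromatic): no H
  1 × C: 3 H
  1 × C: no H
  1 × N: 1 H
  1 × N: no H
  Total hydrogens = 14.
Molecular formula: C11H14N2

C11H14N2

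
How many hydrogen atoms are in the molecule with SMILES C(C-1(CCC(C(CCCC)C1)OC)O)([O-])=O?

Hydrogens are implicit in SMILES; fill each atom to its normal valence:
  6 × C: 2 H each → 12
  2 × C: 3 H each → 6
  2 × C: 1 H each → 2
  2 × C: no H
  2 × O: no H
  1 × O: 1 H
  1 × O (charge -1): no H
  Total hydrogens = 21.

21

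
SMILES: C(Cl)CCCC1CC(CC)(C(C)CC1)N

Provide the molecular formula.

Heavy atoms from the SMILES: 13 C, 1 Cl, 1 N.
Implicit hydrogens by atom environment:
  8 × C: 2 H each → 16
  2 × C: 3 H each → 6
  2 × C: 1 H each → 2
  1 × C: no H
  1 × Cl: no H
  1 × N: 2 H
  Total hydrogens = 26.
Molecular formula: C13H26ClN

C13H26ClN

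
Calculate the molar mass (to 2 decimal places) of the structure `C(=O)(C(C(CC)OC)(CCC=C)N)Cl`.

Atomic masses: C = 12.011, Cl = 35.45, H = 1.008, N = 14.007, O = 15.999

219.71

Molecular formula: C10H18ClNO2.
M = 10×12.011 + 1×35.45 + 18×1.008 + 1×14.007 + 2×15.999 = 219.71 g/mol.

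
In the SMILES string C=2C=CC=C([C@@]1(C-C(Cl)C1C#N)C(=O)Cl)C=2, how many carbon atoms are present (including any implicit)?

The symbol for carbon appears 12 times in the SMILES. (Cl is a single chlorine, not C + l.)

12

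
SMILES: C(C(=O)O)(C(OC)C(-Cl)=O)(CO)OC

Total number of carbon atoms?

The symbol for carbon appears 7 times in the SMILES. (Cl is a single chlorine, not C + l.)

7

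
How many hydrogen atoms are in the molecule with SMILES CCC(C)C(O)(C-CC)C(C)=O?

Hydrogens are implicit in SMILES; fill each atom to its normal valence:
  4 × C: 3 H each → 12
  3 × C: 2 H each → 6
  2 × C: no H
  1 × C: 1 H
  1 × O: 1 H
  1 × O: no H
  Total hydrogens = 20.

20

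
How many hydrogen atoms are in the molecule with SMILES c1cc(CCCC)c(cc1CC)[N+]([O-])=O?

17

Hydrogens are implicit in SMILES; fill each atom to its normal valence:
  4 × C: 2 H each → 8
  3 × C (aromatic): 1 H each → 3
  3 × C (aromatic): no H
  2 × C: 3 H each → 6
  1 × N (charge +1): no H
  1 × O: no H
  1 × O (charge -1): no H
  Total hydrogens = 17.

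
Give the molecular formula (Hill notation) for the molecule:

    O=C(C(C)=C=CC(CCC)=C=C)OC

C12H16O2

Heavy atoms from the SMILES: 12 C, 2 O.
Implicit hydrogens by atom environment:
  5 × C: no H
  3 × C: 3 H each → 9
  3 × C: 2 H each → 6
  2 × O: no H
  1 × C: 1 H
  Total hydrogens = 16.
Molecular formula: C12H16O2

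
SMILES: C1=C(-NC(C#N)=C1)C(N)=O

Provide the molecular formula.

Heavy atoms from the SMILES: 6 C, 3 N, 1 O.
Implicit hydrogens by atom environment:
  2 × C (aromatic): 1 H each → 2
  2 × C (aromatic): no H
  2 × C: no H
  1 × N: 2 H
  1 × N (aromatic): 1 H
  1 × N: no H
  1 × O: no H
  Total hydrogens = 5.
Molecular formula: C6H5N3O

C6H5N3O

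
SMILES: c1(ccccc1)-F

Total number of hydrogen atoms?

5

Hydrogens are implicit in SMILES; fill each atom to its normal valence:
  5 × C (aromatic): 1 H each → 5
  1 × C (aromatic): no H
  1 × F: no H
  Total hydrogens = 5.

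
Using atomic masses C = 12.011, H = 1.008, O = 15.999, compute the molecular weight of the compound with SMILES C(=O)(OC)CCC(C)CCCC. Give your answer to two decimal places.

Molecular formula: C10H20O2.
M = 10×12.011 + 20×1.008 + 2×15.999 = 172.27 g/mol.

172.27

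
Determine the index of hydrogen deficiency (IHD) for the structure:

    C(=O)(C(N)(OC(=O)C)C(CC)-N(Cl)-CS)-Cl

Molecular formula from the SMILES: C8H14Cl2N2O3S.
DoU = (2C + 2 + N − H − X)/2 = (2·8 + 2 + 2 − 14 − 2)/2 = 4/2 = 2.
(Structurally: 0 ring(s) + 2 π bond(s) = 2.)

2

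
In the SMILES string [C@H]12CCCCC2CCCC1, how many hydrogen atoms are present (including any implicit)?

18

Hydrogens are implicit in SMILES; fill each atom to its normal valence:
  8 × C: 2 H each → 16
  2 × C: 1 H each → 2
  Total hydrogens = 18.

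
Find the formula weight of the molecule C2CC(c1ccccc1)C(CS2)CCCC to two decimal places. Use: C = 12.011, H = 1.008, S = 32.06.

Molecular formula: C15H22S.
M = 15×12.011 + 22×1.008 + 1×32.06 = 234.40 g/mol.

234.40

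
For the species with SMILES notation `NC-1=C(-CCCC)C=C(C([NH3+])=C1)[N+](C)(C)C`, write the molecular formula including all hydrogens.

[C13H25N3]2+

Heavy atoms from the SMILES: 13 C, 3 N.
Implicit hydrogens by atom environment:
  4 × C: 3 H each → 12
  4 × C (aromatic): no H
  3 × C: 2 H each → 6
  2 × C (aromatic): 1 H each → 2
  1 × N (charge +1): 3 H
  1 × N: 2 H
  1 × N (charge +1): no H
  Total hydrogens = 25.
Net charge +2.
Molecular formula: [C13H25N3]2+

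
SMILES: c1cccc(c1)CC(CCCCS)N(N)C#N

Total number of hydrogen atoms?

19

Hydrogens are implicit in SMILES; fill each atom to its normal valence:
  5 × C: 2 H each → 10
  5 × C (aromatic): 1 H each → 5
  2 × N: no H
  1 × C: 1 H
  1 × C: no H
  1 × C (aromatic): no H
  1 × N: 2 H
  1 × S: 1 H
  Total hydrogens = 19.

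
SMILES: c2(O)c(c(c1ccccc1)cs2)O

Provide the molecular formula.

Heavy atoms from the SMILES: 10 C, 2 O, 1 S.
Implicit hydrogens by atom environment:
  6 × C (aromatic): 1 H each → 6
  4 × C (aromatic): no H
  2 × O: 1 H each → 2
  1 × S (aromatic): no H
  Total hydrogens = 8.
Molecular formula: C10H8O2S

C10H8O2S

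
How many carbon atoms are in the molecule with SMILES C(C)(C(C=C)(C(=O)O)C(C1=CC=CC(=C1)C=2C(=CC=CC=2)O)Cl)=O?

19

The symbol for carbon appears 19 times in the SMILES. (Cl is a single chlorine, not C + l.)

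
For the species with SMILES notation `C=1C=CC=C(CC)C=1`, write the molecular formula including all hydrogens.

Heavy atoms from the SMILES: 8 C.
Implicit hydrogens by atom environment:
  5 × C (aromatic): 1 H each → 5
  1 × C: 3 H
  1 × C: 2 H
  1 × C (aromatic): no H
  Total hydrogens = 10.
Molecular formula: C8H10

C8H10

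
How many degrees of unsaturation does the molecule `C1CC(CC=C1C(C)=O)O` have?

Molecular formula from the SMILES: C8H12O2.
DoU = (2C + 2 + N − H − X)/2 = (2·8 + 2 + 0 − 12 − 0)/2 = 6/2 = 3.
(Structurally: 1 ring(s) + 2 π bond(s) = 3.)

3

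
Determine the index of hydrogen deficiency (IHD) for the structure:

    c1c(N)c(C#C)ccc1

Molecular formula from the SMILES: C8H7N.
DoU = (2C + 2 + N − H − X)/2 = (2·8 + 2 + 1 − 7 − 0)/2 = 12/2 = 6.
(Structurally: 1 ring(s) + 5 π bond(s) = 6.)

6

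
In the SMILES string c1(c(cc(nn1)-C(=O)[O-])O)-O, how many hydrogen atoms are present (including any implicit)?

Hydrogens are implicit in SMILES; fill each atom to its normal valence:
  3 × C (aromatic): no H
  2 × N (aromatic): no H
  2 × O: 1 H each → 2
  1 × C (aromatic): 1 H
  1 × C: no H
  1 × O: no H
  1 × O (charge -1): no H
  Total hydrogens = 3.

3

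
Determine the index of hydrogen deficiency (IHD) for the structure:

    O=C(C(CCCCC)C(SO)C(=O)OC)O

2

Molecular formula from the SMILES: C10H18O5S.
DoU = (2C + 2 + N − H − X)/2 = (2·10 + 2 + 0 − 18 − 0)/2 = 4/2 = 2.
(Structurally: 0 ring(s) + 2 π bond(s) = 2.)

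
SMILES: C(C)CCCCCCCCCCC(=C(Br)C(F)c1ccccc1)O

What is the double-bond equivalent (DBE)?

5

Molecular formula from the SMILES: C21H32BrFO.
DoU = (2C + 2 + N − H − X)/2 = (2·21 + 2 + 0 − 32 − 2)/2 = 10/2 = 5.
(Structurally: 1 ring(s) + 4 π bond(s) = 5.)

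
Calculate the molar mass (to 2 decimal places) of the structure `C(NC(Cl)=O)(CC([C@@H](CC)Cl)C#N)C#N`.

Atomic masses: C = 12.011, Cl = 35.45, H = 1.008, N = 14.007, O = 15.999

Molecular formula: C9H11Cl2N3O.
M = 9×12.011 + 2×35.45 + 11×1.008 + 3×14.007 + 1×15.999 = 248.11 g/mol.

248.11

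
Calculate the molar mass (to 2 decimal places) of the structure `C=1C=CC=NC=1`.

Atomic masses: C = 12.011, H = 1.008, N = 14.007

79.10

Molecular formula: C5H5N.
M = 5×12.011 + 5×1.008 + 1×14.007 = 79.10 g/mol.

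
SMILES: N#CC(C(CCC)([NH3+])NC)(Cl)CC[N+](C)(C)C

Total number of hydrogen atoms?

Hydrogens are implicit in SMILES; fill each atom to its normal valence:
  5 × C: 3 H each → 15
  4 × C: 2 H each → 8
  3 × C: no H
  1 × Cl: no H
  1 × N (charge +1): 3 H
  1 × N: 1 H
  1 × N (charge +1): no H
  1 × N: no H
  Total hydrogens = 27.

27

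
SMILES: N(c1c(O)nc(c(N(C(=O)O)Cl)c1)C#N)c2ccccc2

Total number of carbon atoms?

13

The symbol for carbon appears 13 times in the SMILES. Lowercase c denotes aromatic carbon and counts toward C.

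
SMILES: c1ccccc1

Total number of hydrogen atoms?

Hydrogens are implicit in SMILES; fill each atom to its normal valence:
  6 × C (aromatic): 1 H each → 6
  Total hydrogens = 6.

6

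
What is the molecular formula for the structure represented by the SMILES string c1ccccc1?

C6H6

Heavy atoms from the SMILES: 6 C.
Implicit hydrogens by atom environment:
  6 × C (aromatic): 1 H each → 6
  Total hydrogens = 6.
Molecular formula: C6H6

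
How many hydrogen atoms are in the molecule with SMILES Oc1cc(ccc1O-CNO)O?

Hydrogens are implicit in SMILES; fill each atom to its normal valence:
  3 × C (aromatic): 1 H each → 3
  3 × C (aromatic): no H
  3 × O: 1 H each → 3
  1 × C: 2 H
  1 × N: 1 H
  1 × O: no H
  Total hydrogens = 9.

9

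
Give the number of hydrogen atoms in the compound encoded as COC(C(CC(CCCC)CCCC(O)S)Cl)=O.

Hydrogens are implicit in SMILES; fill each atom to its normal valence:
  7 × C: 2 H each → 14
  3 × C: 1 H each → 3
  2 × C: 3 H each → 6
  2 × O: no H
  1 × C: no H
  1 × Cl: no H
  1 × O: 1 H
  1 × S: 1 H
  Total hydrogens = 25.

25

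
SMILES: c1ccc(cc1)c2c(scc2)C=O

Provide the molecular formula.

C11H8OS

Heavy atoms from the SMILES: 11 C, 1 O, 1 S.
Implicit hydrogens by atom environment:
  7 × C (aromatic): 1 H each → 7
  3 × C (aromatic): no H
  1 × C: 1 H
  1 × O: no H
  1 × S (aromatic): no H
  Total hydrogens = 8.
Molecular formula: C11H8OS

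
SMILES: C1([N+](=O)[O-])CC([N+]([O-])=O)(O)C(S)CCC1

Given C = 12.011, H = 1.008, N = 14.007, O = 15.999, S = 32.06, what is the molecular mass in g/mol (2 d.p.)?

236.24

Molecular formula: C7H12N2O5S.
M = 7×12.011 + 12×1.008 + 2×14.007 + 5×15.999 + 1×32.06 = 236.24 g/mol.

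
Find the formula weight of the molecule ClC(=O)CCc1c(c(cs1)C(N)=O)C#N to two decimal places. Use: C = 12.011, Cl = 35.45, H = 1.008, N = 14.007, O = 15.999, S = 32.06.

242.68

Molecular formula: C9H7ClN2O2S.
M = 9×12.011 + 1×35.45 + 7×1.008 + 2×14.007 + 2×15.999 + 1×32.06 = 242.68 g/mol.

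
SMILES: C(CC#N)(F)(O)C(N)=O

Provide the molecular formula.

C4H5FN2O2

Heavy atoms from the SMILES: 4 C, 1 F, 2 N, 2 O.
Implicit hydrogens by atom environment:
  3 × C: no H
  1 × C: 2 H
  1 × F: no H
  1 × N: 2 H
  1 × N: no H
  1 × O: 1 H
  1 × O: no H
  Total hydrogens = 5.
Molecular formula: C4H5FN2O2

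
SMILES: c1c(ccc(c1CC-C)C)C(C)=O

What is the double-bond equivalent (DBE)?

5

Molecular formula from the SMILES: C12H16O.
DoU = (2C + 2 + N − H − X)/2 = (2·12 + 2 + 0 − 16 − 0)/2 = 10/2 = 5.
(Structurally: 1 ring(s) + 4 π bond(s) = 5.)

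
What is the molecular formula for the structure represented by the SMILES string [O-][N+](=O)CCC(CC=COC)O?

Heavy atoms from the SMILES: 7 C, 1 N, 4 O.
Implicit hydrogens by atom environment:
  3 × C: 2 H each → 6
  3 × C: 1 H each → 3
  2 × O: no H
  1 × C: 3 H
  1 × N (charge +1): no H
  1 × O: 1 H
  1 × O (charge -1): no H
  Total hydrogens = 13.
Molecular formula: C7H13NO4

C7H13NO4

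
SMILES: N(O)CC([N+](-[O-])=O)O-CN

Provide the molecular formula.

C3H9N3O4

Heavy atoms from the SMILES: 3 C, 3 N, 4 O.
Implicit hydrogens by atom environment:
  2 × C: 2 H each → 4
  2 × O: no H
  1 × C: 1 H
  1 × N: 2 H
  1 × N: 1 H
  1 × N (charge +1): no H
  1 × O: 1 H
  1 × O (charge -1): no H
  Total hydrogens = 9.
Molecular formula: C3H9N3O4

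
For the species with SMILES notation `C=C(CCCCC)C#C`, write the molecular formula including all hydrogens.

Heavy atoms from the SMILES: 9 C.
Implicit hydrogens by atom environment:
  5 × C: 2 H each → 10
  2 × C: no H
  1 × C: 3 H
  1 × C: 1 H
  Total hydrogens = 14.
Molecular formula: C9H14

C9H14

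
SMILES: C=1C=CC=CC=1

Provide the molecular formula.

C6H6

Heavy atoms from the SMILES: 6 C.
Implicit hydrogens by atom environment:
  6 × C (aromatic): 1 H each → 6
  Total hydrogens = 6.
Molecular formula: C6H6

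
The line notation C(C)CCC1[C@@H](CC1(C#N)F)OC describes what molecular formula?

C10H16FNO

Heavy atoms from the SMILES: 10 C, 1 F, 1 N, 1 O.
Implicit hydrogens by atom environment:
  4 × C: 2 H each → 8
  2 × C: 3 H each → 6
  2 × C: 1 H each → 2
  2 × C: no H
  1 × F: no H
  1 × N: no H
  1 × O: no H
  Total hydrogens = 16.
Molecular formula: C10H16FNO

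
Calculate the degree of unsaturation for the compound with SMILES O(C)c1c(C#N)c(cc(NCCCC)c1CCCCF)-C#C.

Molecular formula from the SMILES: C18H23FN2O.
DoU = (2C + 2 + N − H − X)/2 = (2·18 + 2 + 2 − 23 − 1)/2 = 16/2 = 8.
(Structurally: 1 ring(s) + 7 π bond(s) = 8.)

8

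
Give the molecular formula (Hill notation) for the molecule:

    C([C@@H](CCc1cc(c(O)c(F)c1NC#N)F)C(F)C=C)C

C15H17F3N2O

Heavy atoms from the SMILES: 15 C, 3 F, 2 N, 1 O.
Implicit hydrogens by atom environment:
  5 × C (aromatic): no H
  4 × C: 2 H each → 8
  3 × C: 1 H each → 3
  3 × F: no H
  1 × C: 3 H
  1 × C (aromatic): 1 H
  1 × C: no H
  1 × N: 1 H
  1 × N: no H
  1 × O: 1 H
  Total hydrogens = 17.
Molecular formula: C15H17F3N2O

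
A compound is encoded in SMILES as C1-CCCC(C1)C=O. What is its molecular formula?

C7H12O

Heavy atoms from the SMILES: 7 C, 1 O.
Implicit hydrogens by atom environment:
  5 × C: 2 H each → 10
  2 × C: 1 H each → 2
  1 × O: no H
  Total hydrogens = 12.
Molecular formula: C7H12O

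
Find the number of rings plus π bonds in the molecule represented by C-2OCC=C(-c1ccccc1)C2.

6

Molecular formula from the SMILES: C11H12O.
DoU = (2C + 2 + N − H − X)/2 = (2·11 + 2 + 0 − 12 − 0)/2 = 12/2 = 6.
(Structurally: 2 ring(s) + 4 π bond(s) = 6.)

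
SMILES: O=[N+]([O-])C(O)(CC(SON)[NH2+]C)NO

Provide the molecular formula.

C4H13N4O5S+

Heavy atoms from the SMILES: 4 C, 4 N, 5 O, 1 S.
Implicit hydrogens by atom environment:
  2 × O: 1 H each → 2
  2 × O: no H
  1 × C: 3 H
  1 × C: 2 H
  1 × C: 1 H
  1 × C: no H
  1 × N: 2 H
  1 × N (charge +1): 2 H
  1 × N: 1 H
  1 × N (charge +1): no H
  1 × O (charge -1): no H
  1 × S: no H
  Total hydrogens = 13.
Net charge +1.
Molecular formula: C4H13N4O5S+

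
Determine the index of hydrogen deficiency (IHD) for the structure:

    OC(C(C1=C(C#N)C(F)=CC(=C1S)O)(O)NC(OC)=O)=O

8

Molecular formula from the SMILES: C11H9FN2O6S.
DoU = (2C + 2 + N − H − X)/2 = (2·11 + 2 + 2 − 9 − 1)/2 = 16/2 = 8.
(Structurally: 1 ring(s) + 7 π bond(s) = 8.)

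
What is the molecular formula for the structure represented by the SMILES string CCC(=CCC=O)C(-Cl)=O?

Heavy atoms from the SMILES: 7 C, 1 Cl, 2 O.
Implicit hydrogens by atom environment:
  2 × C: 2 H each → 4
  2 × C: 1 H each → 2
  2 × C: no H
  2 × O: no H
  1 × C: 3 H
  1 × Cl: no H
  Total hydrogens = 9.
Molecular formula: C7H9ClO2

C7H9ClO2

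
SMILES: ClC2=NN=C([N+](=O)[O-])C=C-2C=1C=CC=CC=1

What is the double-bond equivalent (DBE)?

9

Molecular formula from the SMILES: C10H6ClN3O2.
DoU = (2C + 2 + N − H − X)/2 = (2·10 + 2 + 3 − 6 − 1)/2 = 18/2 = 9.
(Structurally: 2 ring(s) + 7 π bond(s) = 9.)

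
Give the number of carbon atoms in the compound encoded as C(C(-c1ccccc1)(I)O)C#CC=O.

11

The symbol for carbon appears 11 times in the SMILES. Lowercase c denotes aromatic carbon and counts toward C.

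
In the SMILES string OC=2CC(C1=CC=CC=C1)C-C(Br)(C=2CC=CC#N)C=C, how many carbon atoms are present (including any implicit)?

18

The symbol for carbon appears 18 times in the SMILES.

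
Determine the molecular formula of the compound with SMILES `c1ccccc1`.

C6H6

Heavy atoms from the SMILES: 6 C.
Implicit hydrogens by atom environment:
  6 × C (aromatic): 1 H each → 6
  Total hydrogens = 6.
Molecular formula: C6H6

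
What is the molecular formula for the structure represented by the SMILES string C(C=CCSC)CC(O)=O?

C7H12O2S

Heavy atoms from the SMILES: 7 C, 2 O, 1 S.
Implicit hydrogens by atom environment:
  3 × C: 2 H each → 6
  2 × C: 1 H each → 2
  1 × C: 3 H
  1 × C: no H
  1 × O: 1 H
  1 × O: no H
  1 × S: no H
  Total hydrogens = 12.
Molecular formula: C7H12O2S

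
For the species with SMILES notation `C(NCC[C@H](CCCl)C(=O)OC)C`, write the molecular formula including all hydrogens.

Heavy atoms from the SMILES: 9 C, 1 Cl, 1 N, 2 O.
Implicit hydrogens by atom environment:
  5 × C: 2 H each → 10
  2 × C: 3 H each → 6
  2 × O: no H
  1 × C: 1 H
  1 × C: no H
  1 × Cl: no H
  1 × N: 1 H
  Total hydrogens = 18.
Molecular formula: C9H18ClNO2

C9H18ClNO2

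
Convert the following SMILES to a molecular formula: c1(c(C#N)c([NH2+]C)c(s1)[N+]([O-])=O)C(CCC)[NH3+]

Heavy atoms from the SMILES: 10 C, 4 N, 2 O, 1 S.
Implicit hydrogens by atom environment:
  4 × C (aromatic): no H
  2 × C: 3 H each → 6
  2 × C: 2 H each → 4
  1 × C: 1 H
  1 × C: no H
  1 × N (charge +1): 3 H
  1 × N (charge +1): 2 H
  1 × N (charge +1): no H
  1 × N: no H
  1 × O: no H
  1 × O (charge -1): no H
  1 × S (aromatic): no H
  Total hydrogens = 16.
Net charge +2.
Molecular formula: [C10H16N4O2S]2+

[C10H16N4O2S]2+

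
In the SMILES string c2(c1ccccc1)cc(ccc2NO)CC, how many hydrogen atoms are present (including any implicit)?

Hydrogens are implicit in SMILES; fill each atom to its normal valence:
  8 × C (aromatic): 1 H each → 8
  4 × C (aromatic): no H
  1 × C: 3 H
  1 × C: 2 H
  1 × N: 1 H
  1 × O: 1 H
  Total hydrogens = 15.

15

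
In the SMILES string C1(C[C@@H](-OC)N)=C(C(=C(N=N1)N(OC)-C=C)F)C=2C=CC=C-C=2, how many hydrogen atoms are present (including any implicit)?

19

Hydrogens are implicit in SMILES; fill each atom to its normal valence:
  5 × C (aromatic): 1 H each → 5
  5 × C (aromatic): no H
  2 × C: 3 H each → 6
  2 × C: 2 H each → 4
  2 × C: 1 H each → 2
  2 × N (aromatic): no H
  2 × O: no H
  1 × F: no H
  1 × N: 2 H
  1 × N: no H
  Total hydrogens = 19.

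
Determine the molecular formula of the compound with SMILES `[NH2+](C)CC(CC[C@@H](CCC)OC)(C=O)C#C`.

Heavy atoms from the SMILES: 13 C, 1 N, 2 O.
Implicit hydrogens by atom environment:
  5 × C: 2 H each → 10
  3 × C: 3 H each → 9
  3 × C: 1 H each → 3
  2 × C: no H
  2 × O: no H
  1 × N (charge +1): 2 H
  Total hydrogens = 24.
Net charge +1.
Molecular formula: C13H24NO2+

C13H24NO2+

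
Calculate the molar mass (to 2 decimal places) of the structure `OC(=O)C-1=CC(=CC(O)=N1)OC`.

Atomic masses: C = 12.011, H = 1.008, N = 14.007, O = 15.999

169.14

Molecular formula: C7H7NO4.
M = 7×12.011 + 7×1.008 + 1×14.007 + 4×15.999 = 169.14 g/mol.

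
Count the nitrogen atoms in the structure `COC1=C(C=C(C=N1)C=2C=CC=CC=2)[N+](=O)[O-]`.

2

The symbol for nitrogen appears 2 times in the SMILES.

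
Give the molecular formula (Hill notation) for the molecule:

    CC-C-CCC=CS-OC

Heavy atoms from the SMILES: 8 C, 1 O, 1 S.
Implicit hydrogens by atom environment:
  4 × C: 2 H each → 8
  2 × C: 3 H each → 6
  2 × C: 1 H each → 2
  1 × O: no H
  1 × S: no H
  Total hydrogens = 16.
Molecular formula: C8H16OS

C8H16OS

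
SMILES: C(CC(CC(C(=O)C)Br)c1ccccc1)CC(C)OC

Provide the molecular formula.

C17H25BrO2

Heavy atoms from the SMILES: 1 Br, 17 C, 2 O.
Implicit hydrogens by atom environment:
  5 × C (aromatic): 1 H each → 5
  4 × C: 2 H each → 8
  3 × C: 3 H each → 9
  3 × C: 1 H each → 3
  2 × O: no H
  1 × Br: no H
  1 × C: no H
  1 × C (aromatic): no H
  Total hydrogens = 25.
Molecular formula: C17H25BrO2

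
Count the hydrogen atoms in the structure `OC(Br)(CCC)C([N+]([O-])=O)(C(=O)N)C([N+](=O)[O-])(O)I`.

11

Hydrogens are implicit in SMILES; fill each atom to its normal valence:
  4 × C: no H
  3 × O: no H
  2 × C: 2 H each → 4
  2 × N (charge +1): no H
  2 × O: 1 H each → 2
  2 × O (charge -1): no H
  1 × Br: no H
  1 × C: 3 H
  1 × I: no H
  1 × N: 2 H
  Total hydrogens = 11.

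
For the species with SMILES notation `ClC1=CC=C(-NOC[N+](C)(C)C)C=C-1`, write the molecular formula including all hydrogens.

C10H16ClN2O+

Heavy atoms from the SMILES: 10 C, 1 Cl, 2 N, 1 O.
Implicit hydrogens by atom environment:
  4 × C (aromatic): 1 H each → 4
  3 × C: 3 H each → 9
  2 × C (aromatic): no H
  1 × C: 2 H
  1 × Cl: no H
  1 × N: 1 H
  1 × N (charge +1): no H
  1 × O: no H
  Total hydrogens = 16.
Net charge +1.
Molecular formula: C10H16ClN2O+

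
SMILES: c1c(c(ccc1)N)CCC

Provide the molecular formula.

C9H13N

Heavy atoms from the SMILES: 9 C, 1 N.
Implicit hydrogens by atom environment:
  4 × C (aromatic): 1 H each → 4
  2 × C: 2 H each → 4
  2 × C (aromatic): no H
  1 × C: 3 H
  1 × N: 2 H
  Total hydrogens = 13.
Molecular formula: C9H13N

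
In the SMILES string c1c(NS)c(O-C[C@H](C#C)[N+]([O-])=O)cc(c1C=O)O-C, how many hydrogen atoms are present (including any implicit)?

Hydrogens are implicit in SMILES; fill each atom to its normal valence:
  4 × C (aromatic): no H
  4 × O: no H
  3 × C: 1 H each → 3
  2 × C (aromatic): 1 H each → 2
  1 × C: 3 H
  1 × C: 2 H
  1 × C: no H
  1 × N: 1 H
  1 × N (charge +1): no H
  1 × O (charge -1): no H
  1 × S: 1 H
  Total hydrogens = 12.

12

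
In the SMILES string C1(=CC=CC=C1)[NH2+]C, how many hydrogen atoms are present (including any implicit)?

10

Hydrogens are implicit in SMILES; fill each atom to its normal valence:
  5 × C (aromatic): 1 H each → 5
  1 × C: 3 H
  1 × C (aromatic): no H
  1 × N (charge +1): 2 H
  Total hydrogens = 10.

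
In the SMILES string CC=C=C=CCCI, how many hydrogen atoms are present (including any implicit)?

9

Hydrogens are implicit in SMILES; fill each atom to its normal valence:
  2 × C: 2 H each → 4
  2 × C: 1 H each → 2
  2 × C: no H
  1 × C: 3 H
  1 × I: no H
  Total hydrogens = 9.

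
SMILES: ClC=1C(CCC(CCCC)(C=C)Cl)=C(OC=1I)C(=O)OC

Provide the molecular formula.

C15H19Cl2IO3

Heavy atoms from the SMILES: 15 C, 2 Cl, 1 I, 3 O.
Implicit hydrogens by atom environment:
  6 × C: 2 H each → 12
  4 × C (aromatic): no H
  2 × C: 3 H each → 6
  2 × C: no H
  2 × Cl: no H
  2 × O: no H
  1 × C: 1 H
  1 × I: no H
  1 × O (aromatic): no H
  Total hydrogens = 19.
Molecular formula: C15H19Cl2IO3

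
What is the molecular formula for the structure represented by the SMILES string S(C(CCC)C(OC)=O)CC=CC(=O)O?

Heavy atoms from the SMILES: 10 C, 4 O, 1 S.
Implicit hydrogens by atom environment:
  3 × C: 2 H each → 6
  3 × C: 1 H each → 3
  3 × O: no H
  2 × C: 3 H each → 6
  2 × C: no H
  1 × O: 1 H
  1 × S: no H
  Total hydrogens = 16.
Molecular formula: C10H16O4S

C10H16O4S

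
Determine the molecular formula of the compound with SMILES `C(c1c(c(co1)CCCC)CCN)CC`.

Heavy atoms from the SMILES: 13 C, 1 N, 1 O.
Implicit hydrogens by atom environment:
  7 × C: 2 H each → 14
  3 × C (aromatic): no H
  2 × C: 3 H each → 6
  1 × C (aromatic): 1 H
  1 × N: 2 H
  1 × O (aromatic): no H
  Total hydrogens = 23.
Molecular formula: C13H23NO

C13H23NO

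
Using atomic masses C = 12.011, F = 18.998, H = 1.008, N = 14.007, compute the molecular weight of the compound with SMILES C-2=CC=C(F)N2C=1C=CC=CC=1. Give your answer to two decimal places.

161.18

Molecular formula: C10H8FN.
M = 10×12.011 + 1×18.998 + 8×1.008 + 1×14.007 = 161.18 g/mol.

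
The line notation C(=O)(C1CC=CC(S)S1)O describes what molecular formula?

Heavy atoms from the SMILES: 6 C, 2 O, 2 S.
Implicit hydrogens by atom environment:
  4 × C: 1 H each → 4
  1 × C: 2 H
  1 × C: no H
  1 × O: 1 H
  1 × O: no H
  1 × S: 1 H
  1 × S: no H
  Total hydrogens = 8.
Molecular formula: C6H8O2S2

C6H8O2S2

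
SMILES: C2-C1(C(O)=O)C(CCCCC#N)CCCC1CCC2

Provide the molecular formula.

Heavy atoms from the SMILES: 16 C, 1 N, 2 O.
Implicit hydrogens by atom environment:
  11 × C: 2 H each → 22
  3 × C: no H
  2 × C: 1 H each → 2
  1 × N: no H
  1 × O: 1 H
  1 × O: no H
  Total hydrogens = 25.
Molecular formula: C16H25NO2

C16H25NO2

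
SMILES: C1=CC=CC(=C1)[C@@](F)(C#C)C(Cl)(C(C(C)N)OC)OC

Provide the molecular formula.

Heavy atoms from the SMILES: 15 C, 1 Cl, 1 F, 1 N, 2 O.
Implicit hydrogens by atom environment:
  5 × C (aromatic): 1 H each → 5
  3 × C: 3 H each → 9
  3 × C: 1 H each → 3
  3 × C: no H
  2 × O: no H
  1 × C (aromatic): no H
  1 × Cl: no H
  1 × F: no H
  1 × N: 2 H
  Total hydrogens = 19.
Molecular formula: C15H19ClFNO2

C15H19ClFNO2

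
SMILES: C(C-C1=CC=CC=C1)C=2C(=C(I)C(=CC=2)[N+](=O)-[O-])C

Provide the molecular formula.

Heavy atoms from the SMILES: 15 C, 1 I, 1 N, 2 O.
Implicit hydrogens by atom environment:
  7 × C (aromatic): 1 H each → 7
  5 × C (aromatic): no H
  2 × C: 2 H each → 4
  1 × C: 3 H
  1 × I: no H
  1 × N (charge +1): no H
  1 × O: no H
  1 × O (charge -1): no H
  Total hydrogens = 14.
Molecular formula: C15H14INO2

C15H14INO2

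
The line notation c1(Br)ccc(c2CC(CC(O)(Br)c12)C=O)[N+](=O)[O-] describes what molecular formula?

Heavy atoms from the SMILES: 2 Br, 11 C, 1 N, 4 O.
Implicit hydrogens by atom environment:
  4 × C (aromatic): no H
  2 × Br: no H
  2 × C: 2 H each → 4
  2 × C (aromatic): 1 H each → 2
  2 × C: 1 H each → 2
  2 × O: no H
  1 × C: no H
  1 × N (charge +1): no H
  1 × O: 1 H
  1 × O (charge -1): no H
  Total hydrogens = 9.
Molecular formula: C11H9Br2NO4

C11H9Br2NO4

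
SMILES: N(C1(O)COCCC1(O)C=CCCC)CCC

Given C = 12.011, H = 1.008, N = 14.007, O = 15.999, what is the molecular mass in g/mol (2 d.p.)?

Molecular formula: C13H25NO3.
M = 13×12.011 + 25×1.008 + 1×14.007 + 3×15.999 = 243.35 g/mol.

243.35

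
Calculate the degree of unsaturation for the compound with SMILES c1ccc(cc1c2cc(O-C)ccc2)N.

Molecular formula from the SMILES: C13H13NO.
DoU = (2C + 2 + N − H − X)/2 = (2·13 + 2 + 1 − 13 − 0)/2 = 16/2 = 8.
(Structurally: 2 ring(s) + 6 π bond(s) = 8.)

8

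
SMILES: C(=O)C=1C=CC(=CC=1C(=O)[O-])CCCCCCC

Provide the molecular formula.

Heavy atoms from the SMILES: 15 C, 3 O.
Implicit hydrogens by atom environment:
  6 × C: 2 H each → 12
  3 × C (aromatic): 1 H each → 3
  3 × C (aromatic): no H
  2 × O: no H
  1 × C: 3 H
  1 × C: 1 H
  1 × C: no H
  1 × O (charge -1): no H
  Total hydrogens = 19.
Net charge -1.
Molecular formula: C15H19O3-

C15H19O3-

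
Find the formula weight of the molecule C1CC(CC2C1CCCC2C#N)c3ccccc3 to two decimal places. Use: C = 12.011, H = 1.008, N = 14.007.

Molecular formula: C17H21N.
M = 17×12.011 + 21×1.008 + 1×14.007 = 239.36 g/mol.

239.36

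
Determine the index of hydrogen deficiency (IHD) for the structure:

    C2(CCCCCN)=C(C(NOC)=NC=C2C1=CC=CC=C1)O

Molecular formula from the SMILES: C17H23N3O2.
DoU = (2C + 2 + N − H − X)/2 = (2·17 + 2 + 3 − 23 − 0)/2 = 16/2 = 8.
(Structurally: 2 ring(s) + 6 π bond(s) = 8.)

8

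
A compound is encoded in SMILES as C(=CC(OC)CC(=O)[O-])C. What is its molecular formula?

C7H11O3-

Heavy atoms from the SMILES: 7 C, 3 O.
Implicit hydrogens by atom environment:
  3 × C: 1 H each → 3
  2 × C: 3 H each → 6
  2 × O: no H
  1 × C: 2 H
  1 × C: no H
  1 × O (charge -1): no H
  Total hydrogens = 11.
Net charge -1.
Molecular formula: C7H11O3-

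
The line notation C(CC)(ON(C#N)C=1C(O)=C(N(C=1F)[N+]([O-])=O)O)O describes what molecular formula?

C8H9FN4O6

Heavy atoms from the SMILES: 8 C, 1 F, 4 N, 6 O.
Implicit hydrogens by atom environment:
  4 × C (aromatic): no H
  3 × O: 1 H each → 3
  2 × N: no H
  2 × O: no H
  1 × C: 3 H
  1 × C: 2 H
  1 × C: 1 H
  1 × C: no H
  1 × F: no H
  1 × N (aromatic): no H
  1 × N (charge +1): no H
  1 × O (charge -1): no H
  Total hydrogens = 9.
Molecular formula: C8H9FN4O6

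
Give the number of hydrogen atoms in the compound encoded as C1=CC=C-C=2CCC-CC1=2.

Hydrogens are implicit in SMILES; fill each atom to its normal valence:
  4 × C: 2 H each → 8
  4 × C (aromatic): 1 H each → 4
  2 × C (aromatic): no H
  Total hydrogens = 12.

12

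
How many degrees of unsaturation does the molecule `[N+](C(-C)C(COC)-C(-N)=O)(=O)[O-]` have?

Molecular formula from the SMILES: C6H12N2O4.
DoU = (2C + 2 + N − H − X)/2 = (2·6 + 2 + 2 − 12 − 0)/2 = 4/2 = 2.
(Structurally: 0 ring(s) + 2 π bond(s) = 2.)

2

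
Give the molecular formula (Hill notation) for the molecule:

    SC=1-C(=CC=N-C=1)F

C5H4FNS

Heavy atoms from the SMILES: 5 C, 1 F, 1 N, 1 S.
Implicit hydrogens by atom environment:
  3 × C (aromatic): 1 H each → 3
  2 × C (aromatic): no H
  1 × F: no H
  1 × N (aromatic): no H
  1 × S: 1 H
  Total hydrogens = 4.
Molecular formula: C5H4FNS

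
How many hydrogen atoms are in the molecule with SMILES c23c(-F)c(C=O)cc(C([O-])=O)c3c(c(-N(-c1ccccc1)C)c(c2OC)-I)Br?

Hydrogens are implicit in SMILES; fill each atom to its normal valence:
  10 × C (aromatic): no H
  6 × C (aromatic): 1 H each → 6
  3 × O: no H
  2 × C: 3 H each → 6
  1 × Br: no H
  1 × C: 1 H
  1 × C: no H
  1 × F: no H
  1 × I: no H
  1 × N: no H
  1 × O (charge -1): no H
  Total hydrogens = 13.

13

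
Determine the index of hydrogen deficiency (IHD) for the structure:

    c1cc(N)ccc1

Molecular formula from the SMILES: C6H7N.
DoU = (2C + 2 + N − H − X)/2 = (2·6 + 2 + 1 − 7 − 0)/2 = 8/2 = 4.
(Structurally: 1 ring(s) + 3 π bond(s) = 4.)

4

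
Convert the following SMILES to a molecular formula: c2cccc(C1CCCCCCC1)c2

Heavy atoms from the SMILES: 14 C.
Implicit hydrogens by atom environment:
  7 × C: 2 H each → 14
  5 × C (aromatic): 1 H each → 5
  1 × C: 1 H
  1 × C (aromatic): no H
  Total hydrogens = 20.
Molecular formula: C14H20

C14H20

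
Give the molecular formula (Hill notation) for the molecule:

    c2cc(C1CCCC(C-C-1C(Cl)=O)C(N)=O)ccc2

Heavy atoms from the SMILES: 15 C, 1 Cl, 1 N, 2 O.
Implicit hydrogens by atom environment:
  5 × C (aromatic): 1 H each → 5
  4 × C: 2 H each → 8
  3 × C: 1 H each → 3
  2 × C: no H
  2 × O: no H
  1 × C (aromatic): no H
  1 × Cl: no H
  1 × N: 2 H
  Total hydrogens = 18.
Molecular formula: C15H18ClNO2

C15H18ClNO2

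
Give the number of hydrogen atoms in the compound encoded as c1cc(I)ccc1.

5

Hydrogens are implicit in SMILES; fill each atom to its normal valence:
  5 × C (aromatic): 1 H each → 5
  1 × C (aromatic): no H
  1 × I: no H
  Total hydrogens = 5.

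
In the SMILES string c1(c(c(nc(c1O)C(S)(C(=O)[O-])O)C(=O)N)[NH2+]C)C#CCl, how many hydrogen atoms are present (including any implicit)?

10

Hydrogens are implicit in SMILES; fill each atom to its normal valence:
  5 × C (aromatic): no H
  5 × C: no H
  2 × O: 1 H each → 2
  2 × O: no H
  1 × C: 3 H
  1 × Cl: no H
  1 × N (charge +1): 2 H
  1 × N: 2 H
  1 × N (aromatic): no H
  1 × O (charge -1): no H
  1 × S: 1 H
  Total hydrogens = 10.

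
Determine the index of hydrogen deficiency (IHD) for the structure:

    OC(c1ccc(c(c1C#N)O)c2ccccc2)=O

11

Molecular formula from the SMILES: C14H9NO3.
DoU = (2C + 2 + N − H − X)/2 = (2·14 + 2 + 1 − 9 − 0)/2 = 22/2 = 11.
(Structurally: 2 ring(s) + 9 π bond(s) = 11.)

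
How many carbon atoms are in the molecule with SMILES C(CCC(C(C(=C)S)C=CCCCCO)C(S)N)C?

15

The symbol for carbon appears 15 times in the SMILES.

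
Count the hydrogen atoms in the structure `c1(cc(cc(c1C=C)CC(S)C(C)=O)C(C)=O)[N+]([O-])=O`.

Hydrogens are implicit in SMILES; fill each atom to its normal valence:
  4 × C (aromatic): no H
  3 × O: no H
  2 × C: 3 H each → 6
  2 × C: 2 H each → 4
  2 × C (aromatic): 1 H each → 2
  2 × C: 1 H each → 2
  2 × C: no H
  1 × N (charge +1): no H
  1 × O (charge -1): no H
  1 × S: 1 H
  Total hydrogens = 15.

15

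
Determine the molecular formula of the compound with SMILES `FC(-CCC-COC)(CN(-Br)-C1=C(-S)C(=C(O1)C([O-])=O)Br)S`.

Heavy atoms from the SMILES: 2 Br, 12 C, 1 F, 1 N, 4 O, 2 S.
Implicit hydrogens by atom environment:
  5 × C: 2 H each → 10
  4 × C (aromatic): no H
  2 × Br: no H
  2 × C: no H
  2 × O: no H
  2 × S: 1 H each → 2
  1 × C: 3 H
  1 × F: no H
  1 × N: no H
  1 × O (aromatic): no H
  1 × O (charge -1): no H
  Total hydrogens = 15.
Net charge -1.
Molecular formula: C12H15Br2FNO4S2-

C12H15Br2FNO4S2-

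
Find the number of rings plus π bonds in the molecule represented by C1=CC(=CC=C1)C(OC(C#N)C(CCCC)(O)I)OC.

6

Molecular formula from the SMILES: C15H20INO3.
DoU = (2C + 2 + N − H − X)/2 = (2·15 + 2 + 1 − 20 − 1)/2 = 12/2 = 6.
(Structurally: 1 ring(s) + 5 π bond(s) = 6.)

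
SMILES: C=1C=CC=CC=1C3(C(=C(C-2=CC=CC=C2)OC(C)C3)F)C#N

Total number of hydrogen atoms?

16

Hydrogens are implicit in SMILES; fill each atom to its normal valence:
  10 × C (aromatic): 1 H each → 10
  4 × C: no H
  2 × C (aromatic): no H
  1 × C: 3 H
  1 × C: 2 H
  1 × C: 1 H
  1 × F: no H
  1 × N: no H
  1 × O: no H
  Total hydrogens = 16.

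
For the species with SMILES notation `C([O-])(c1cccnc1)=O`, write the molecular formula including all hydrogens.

C6H4NO2-

Heavy atoms from the SMILES: 6 C, 1 N, 2 O.
Implicit hydrogens by atom environment:
  4 × C (aromatic): 1 H each → 4
  1 × C (aromatic): no H
  1 × C: no H
  1 × N (aromatic): no H
  1 × O: no H
  1 × O (charge -1): no H
  Total hydrogens = 4.
Net charge -1.
Molecular formula: C6H4NO2-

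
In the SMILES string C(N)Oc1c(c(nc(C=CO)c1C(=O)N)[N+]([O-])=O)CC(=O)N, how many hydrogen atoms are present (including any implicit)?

13

Hydrogens are implicit in SMILES; fill each atom to its normal valence:
  5 × C (aromatic): no H
  4 × O: no H
  3 × N: 2 H each → 6
  2 × C: 2 H each → 4
  2 × C: 1 H each → 2
  2 × C: no H
  1 × N (aromatic): no H
  1 × N (charge +1): no H
  1 × O: 1 H
  1 × O (charge -1): no H
  Total hydrogens = 13.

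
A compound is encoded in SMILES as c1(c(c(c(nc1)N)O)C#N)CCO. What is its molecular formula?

Heavy atoms from the SMILES: 8 C, 3 N, 2 O.
Implicit hydrogens by atom environment:
  4 × C (aromatic): no H
  2 × C: 2 H each → 4
  2 × O: 1 H each → 2
  1 × C (aromatic): 1 H
  1 × C: no H
  1 × N: 2 H
  1 × N (aromatic): no H
  1 × N: no H
  Total hydrogens = 9.
Molecular formula: C8H9N3O2

C8H9N3O2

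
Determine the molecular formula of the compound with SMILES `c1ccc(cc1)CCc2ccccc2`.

C14H14

Heavy atoms from the SMILES: 14 C.
Implicit hydrogens by atom environment:
  10 × C (aromatic): 1 H each → 10
  2 × C: 2 H each → 4
  2 × C (aromatic): no H
  Total hydrogens = 14.
Molecular formula: C14H14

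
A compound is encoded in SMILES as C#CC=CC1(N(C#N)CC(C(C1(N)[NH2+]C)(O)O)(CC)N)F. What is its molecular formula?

C13H21FN5O2+

Heavy atoms from the SMILES: 13 C, 1 F, 5 N, 2 O.
Implicit hydrogens by atom environment:
  6 × C: no H
  3 × C: 1 H each → 3
  2 × C: 3 H each → 6
  2 × C: 2 H each → 4
  2 × N: 2 H each → 4
  2 × N: no H
  2 × O: 1 H each → 2
  1 × F: no H
  1 × N (charge +1): 2 H
  Total hydrogens = 21.
Net charge +1.
Molecular formula: C13H21FN5O2+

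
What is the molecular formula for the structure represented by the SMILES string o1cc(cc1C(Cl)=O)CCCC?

Heavy atoms from the SMILES: 9 C, 1 Cl, 2 O.
Implicit hydrogens by atom environment:
  3 × C: 2 H each → 6
  2 × C (aromatic): 1 H each → 2
  2 × C (aromatic): no H
  1 × C: 3 H
  1 × C: no H
  1 × Cl: no H
  1 × O (aromatic): no H
  1 × O: no H
  Total hydrogens = 11.
Molecular formula: C9H11ClO2

C9H11ClO2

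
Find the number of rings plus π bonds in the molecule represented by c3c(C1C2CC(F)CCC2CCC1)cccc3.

6

Molecular formula from the SMILES: C16H21F.
DoU = (2C + 2 + N − H − X)/2 = (2·16 + 2 + 0 − 21 − 1)/2 = 12/2 = 6.
(Structurally: 3 ring(s) + 3 π bond(s) = 6.)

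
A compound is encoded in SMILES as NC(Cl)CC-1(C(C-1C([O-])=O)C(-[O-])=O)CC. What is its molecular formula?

[C9H12ClNO4]2-

Heavy atoms from the SMILES: 9 C, 1 Cl, 1 N, 4 O.
Implicit hydrogens by atom environment:
  3 × C: 1 H each → 3
  3 × C: no H
  2 × C: 2 H each → 4
  2 × O: no H
  2 × O (charge -1): no H
  1 × C: 3 H
  1 × Cl: no H
  1 × N: 2 H
  Total hydrogens = 12.
Net charge -2.
Molecular formula: [C9H12ClNO4]2-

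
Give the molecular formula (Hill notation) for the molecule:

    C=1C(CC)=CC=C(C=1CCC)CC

C13H20

Heavy atoms from the SMILES: 13 C.
Implicit hydrogens by atom environment:
  4 × C: 2 H each → 8
  3 × C: 3 H each → 9
  3 × C (aromatic): 1 H each → 3
  3 × C (aromatic): no H
  Total hydrogens = 20.
Molecular formula: C13H20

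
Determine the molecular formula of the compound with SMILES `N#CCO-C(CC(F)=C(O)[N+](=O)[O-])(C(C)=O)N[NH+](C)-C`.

C10H16FN4O5+

Heavy atoms from the SMILES: 10 C, 1 F, 4 N, 5 O.
Implicit hydrogens by atom environment:
  5 × C: no H
  3 × C: 3 H each → 9
  3 × O: no H
  2 × C: 2 H each → 4
  1 × F: no H
  1 × N: 1 H
  1 × N (charge +1): 1 H
  1 × N (charge +1): no H
  1 × N: no H
  1 × O: 1 H
  1 × O (charge -1): no H
  Total hydrogens = 16.
Net charge +1.
Molecular formula: C10H16FN4O5+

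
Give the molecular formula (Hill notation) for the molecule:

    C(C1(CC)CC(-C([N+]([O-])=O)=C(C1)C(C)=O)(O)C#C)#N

Heavy atoms from the SMILES: 13 C, 2 N, 4 O.
Implicit hydrogens by atom environment:
  7 × C: no H
  3 × C: 2 H each → 6
  2 × C: 3 H each → 6
  2 × O: no H
  1 × C: 1 H
  1 × N: no H
  1 × N (charge +1): no H
  1 × O: 1 H
  1 × O (charge -1): no H
  Total hydrogens = 14.
Molecular formula: C13H14N2O4

C13H14N2O4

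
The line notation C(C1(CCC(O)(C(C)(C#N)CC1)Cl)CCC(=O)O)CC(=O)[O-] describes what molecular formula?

Heavy atoms from the SMILES: 15 C, 1 Cl, 1 N, 5 O.
Implicit hydrogens by atom environment:
  8 × C: 2 H each → 16
  6 × C: no H
  2 × O: 1 H each → 2
  2 × O: no H
  1 × C: 3 H
  1 × Cl: no H
  1 × N: no H
  1 × O (charge -1): no H
  Total hydrogens = 21.
Net charge -1.
Molecular formula: C15H21ClNO5-

C15H21ClNO5-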